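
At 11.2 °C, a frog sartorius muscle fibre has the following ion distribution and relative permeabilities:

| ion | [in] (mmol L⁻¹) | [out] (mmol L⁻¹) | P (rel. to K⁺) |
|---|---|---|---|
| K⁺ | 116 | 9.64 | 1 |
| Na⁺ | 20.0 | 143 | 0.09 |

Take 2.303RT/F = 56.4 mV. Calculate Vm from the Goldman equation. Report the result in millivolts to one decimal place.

Vm = 56.4 · log₁₀[(Σ P·[cation]ₒ + Σ P·[anion]ᵢ) / (Σ P·[cation]ᵢ + Σ P·[anion]ₒ)]
Numerator = 1×9.64 + 0.09×143 = 22.51
Denominator = 1×116 + 0.09×20.0 = 117.8
Vm = 56.4 · log₁₀(0.19109) = 56.4 × (-0.7188) = -40.54 mV

-40.5 mV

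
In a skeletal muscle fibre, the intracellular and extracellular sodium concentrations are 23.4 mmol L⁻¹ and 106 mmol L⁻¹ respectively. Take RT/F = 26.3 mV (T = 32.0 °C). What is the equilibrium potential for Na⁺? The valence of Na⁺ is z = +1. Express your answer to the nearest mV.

40 mV

E = (26.3/z) · ln([Na⁺]_out/[Na⁺]_in) with z = +1.
= (26.3/1) · ln(106/23.4) = 26.30 · ln(4.53)
= 26.30 · (1.5107) = 39.73 mV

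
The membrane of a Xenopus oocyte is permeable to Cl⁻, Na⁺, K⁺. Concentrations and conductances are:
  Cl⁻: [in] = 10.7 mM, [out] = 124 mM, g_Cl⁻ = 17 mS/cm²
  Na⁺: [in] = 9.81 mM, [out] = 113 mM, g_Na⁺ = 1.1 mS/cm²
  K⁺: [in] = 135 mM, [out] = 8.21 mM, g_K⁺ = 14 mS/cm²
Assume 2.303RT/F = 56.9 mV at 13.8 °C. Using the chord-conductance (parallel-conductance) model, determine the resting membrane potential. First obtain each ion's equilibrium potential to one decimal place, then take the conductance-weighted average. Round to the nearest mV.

-60 mV

E_Cl⁻ = (56.9/-1)·log₁₀(124/10.7) = -60.5 mV
E_Na⁺ = (56.9/1)·log₁₀(113/9.81) = 60.4 mV
E_K⁺ = (56.9/1)·log₁₀(8.21/135) = -69.2 mV
Vm = (Σ gᵢEᵢ)/(Σ gᵢ) = (17·-60.5 + 1.1·60.4 + 14·-69.2) / (17 + 1.1 + 14)
= -1930.86 / 32.1 = -60.15 mV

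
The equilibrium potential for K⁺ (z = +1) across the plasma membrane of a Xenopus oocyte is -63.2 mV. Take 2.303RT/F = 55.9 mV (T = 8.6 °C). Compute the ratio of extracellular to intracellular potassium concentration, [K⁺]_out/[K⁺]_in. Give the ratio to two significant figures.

log₁₀([out]/[in]) = E·z/(55.9) = -63.2 × 1 / 55.9 = -1.1306
[out]/[in] = 10^(-1.1306) = 0.07403

0.074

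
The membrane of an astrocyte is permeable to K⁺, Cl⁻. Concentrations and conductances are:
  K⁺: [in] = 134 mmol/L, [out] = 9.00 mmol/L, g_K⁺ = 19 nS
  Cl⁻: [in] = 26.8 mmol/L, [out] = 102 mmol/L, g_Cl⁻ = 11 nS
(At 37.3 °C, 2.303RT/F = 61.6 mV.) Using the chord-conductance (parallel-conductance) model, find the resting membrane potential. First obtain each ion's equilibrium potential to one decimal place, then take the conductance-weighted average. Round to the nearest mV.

E_K⁺ = (61.6/1)·log₁₀(9.00/134) = -72.2 mV
E_Cl⁻ = (61.6/-1)·log₁₀(102/26.8) = -35.8 mV
Vm = (Σ gᵢEᵢ)/(Σ gᵢ) = (19·-72.2 + 11·-35.8) / (19 + 11)
= -1765.60 / 30 = -58.85 mV

-59 mV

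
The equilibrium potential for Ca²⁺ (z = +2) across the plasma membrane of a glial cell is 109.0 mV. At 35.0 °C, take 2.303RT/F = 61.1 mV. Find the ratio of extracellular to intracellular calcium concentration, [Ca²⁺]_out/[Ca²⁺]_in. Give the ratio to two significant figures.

3700

log₁₀([out]/[in]) = E·z/(61.1) = 109.0 × 2 / 61.1 = 3.5679
[out]/[in] = 10^(3.5679) = 3698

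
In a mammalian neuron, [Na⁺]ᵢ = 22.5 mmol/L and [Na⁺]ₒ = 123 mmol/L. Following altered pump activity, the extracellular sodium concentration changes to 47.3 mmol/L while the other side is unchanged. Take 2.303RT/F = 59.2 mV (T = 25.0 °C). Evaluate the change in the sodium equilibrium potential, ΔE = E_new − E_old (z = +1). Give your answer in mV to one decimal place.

-24.6 mV

E_old = (59.2/1)·log₁₀(123/22.5) = 43.67 mV
E_new = (59.2/1)·log₁₀(47.3/22.5) = 19.10 mV
ΔE = 19.10 − (43.67) = -24.57 mV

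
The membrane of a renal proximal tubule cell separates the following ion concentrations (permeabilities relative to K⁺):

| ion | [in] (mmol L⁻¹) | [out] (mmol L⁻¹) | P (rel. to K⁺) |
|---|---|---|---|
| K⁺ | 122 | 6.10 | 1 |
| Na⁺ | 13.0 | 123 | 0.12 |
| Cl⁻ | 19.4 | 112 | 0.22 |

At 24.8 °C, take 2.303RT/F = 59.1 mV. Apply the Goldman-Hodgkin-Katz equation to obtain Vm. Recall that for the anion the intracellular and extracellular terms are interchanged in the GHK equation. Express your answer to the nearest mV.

Vm = 59.1 · log₁₀[(Σ P·[cation]ₒ + Σ P·[anion]ᵢ) / (Σ P·[cation]ᵢ + Σ P·[anion]ₒ)]
Numerator = 1×6.10 + 0.12×123 + 0.22×19.4 = 25.13
Denominator = 1×122 + 0.12×13.0 + 0.22×112 = 148.2
Vm = 59.1 · log₁₀(0.16955) = 59.1 × (-0.7707) = -45.55 mV

-46 mV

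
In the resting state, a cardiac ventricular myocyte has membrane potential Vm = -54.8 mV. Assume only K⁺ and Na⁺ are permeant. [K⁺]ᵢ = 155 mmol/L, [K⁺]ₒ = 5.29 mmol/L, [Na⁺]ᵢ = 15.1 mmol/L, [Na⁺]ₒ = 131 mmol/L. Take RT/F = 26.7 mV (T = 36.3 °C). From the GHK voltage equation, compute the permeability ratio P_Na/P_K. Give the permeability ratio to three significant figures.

0.113

Let α = P_Na/P_K. GHK: Vm = 26.7·ln[(Kₒ + α·Naₒ)/(Kᵢ + α·Naᵢ)].
e^(Vm/26.7) = e^(-54.8/26.7) = 0.12842
So 0.12842·(Kᵢ + α·Naᵢ) = Kₒ + α·Naₒ → α = (0.12842·155.0 − 5.29) / (131.0 − 0.12842·15.1)
α = (19.91 − 5.29) / (131.0 − 1.939) = 14.62/129.1 = 0.1132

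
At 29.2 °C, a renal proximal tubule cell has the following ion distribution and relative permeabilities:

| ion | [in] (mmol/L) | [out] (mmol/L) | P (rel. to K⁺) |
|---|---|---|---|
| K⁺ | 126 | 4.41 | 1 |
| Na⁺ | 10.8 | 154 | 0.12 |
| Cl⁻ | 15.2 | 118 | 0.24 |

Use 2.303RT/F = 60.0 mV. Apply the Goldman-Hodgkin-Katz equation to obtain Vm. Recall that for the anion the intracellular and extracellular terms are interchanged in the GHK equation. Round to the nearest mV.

-46 mV

Vm = 60.0 · log₁₀[(Σ P·[cation]ₒ + Σ P·[anion]ᵢ) / (Σ P·[cation]ᵢ + Σ P·[anion]ₒ)]
Numerator = 1×4.41 + 0.12×154 + 0.24×15.2 = 26.54
Denominator = 1×126 + 0.12×10.8 + 0.24×118 = 155.6
Vm = 60.0 · log₁₀(0.17054) = 60.0 × (-0.7682) = -46.09 mV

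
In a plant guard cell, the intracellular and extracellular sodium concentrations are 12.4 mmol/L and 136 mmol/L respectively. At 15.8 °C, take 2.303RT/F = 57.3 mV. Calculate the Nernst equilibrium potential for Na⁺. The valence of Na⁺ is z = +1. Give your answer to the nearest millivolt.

60 mV

E = (57.3/z) · log₁₀([Na⁺]_out/[Na⁺]_in) with z = +1.
= (57.3/1) · log₁₀(136/12.4) = 57.30 · log₁₀(10.97)
= 57.30 · (1.0401) = 59.60 mV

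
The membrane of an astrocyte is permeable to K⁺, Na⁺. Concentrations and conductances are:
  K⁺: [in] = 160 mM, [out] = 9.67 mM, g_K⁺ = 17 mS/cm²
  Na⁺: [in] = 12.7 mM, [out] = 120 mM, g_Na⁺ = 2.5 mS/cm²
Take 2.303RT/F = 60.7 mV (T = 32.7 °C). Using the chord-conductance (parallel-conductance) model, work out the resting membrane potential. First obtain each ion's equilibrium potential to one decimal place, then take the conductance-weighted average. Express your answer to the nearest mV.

E_K⁺ = (60.7/1)·log₁₀(9.67/160) = -74.0 mV
E_Na⁺ = (60.7/1)·log₁₀(120/12.7) = 59.2 mV
Vm = (Σ gᵢEᵢ)/(Σ gᵢ) = (17·-74.0 + 2.5·59.2) / (17 + 2.5)
= -1110.00 / 19.5 = -56.92 mV

-57 mV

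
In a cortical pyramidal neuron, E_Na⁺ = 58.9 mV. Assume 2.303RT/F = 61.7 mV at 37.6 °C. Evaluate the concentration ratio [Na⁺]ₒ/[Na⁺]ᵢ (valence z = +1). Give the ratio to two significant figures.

log₁₀([out]/[in]) = E·z/(61.7) = 58.9 × 1 / 61.7 = 0.9546
[out]/[in] = 10^(0.9546) = 9.008

9.0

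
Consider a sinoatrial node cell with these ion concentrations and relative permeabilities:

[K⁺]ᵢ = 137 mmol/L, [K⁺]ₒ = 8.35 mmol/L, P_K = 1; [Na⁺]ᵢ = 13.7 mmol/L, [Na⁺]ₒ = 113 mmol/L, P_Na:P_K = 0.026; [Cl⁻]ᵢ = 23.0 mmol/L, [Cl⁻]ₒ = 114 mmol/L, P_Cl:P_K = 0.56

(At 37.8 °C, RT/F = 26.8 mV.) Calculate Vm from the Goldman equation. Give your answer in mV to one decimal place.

Vm = 26.8 · ln[(Σ P·[cation]ₒ + Σ P·[anion]ᵢ) / (Σ P·[cation]ᵢ + Σ P·[anion]ₒ)]
Numerator = 1×8.35 + 0.026×113 + 0.56×23.0 = 24.17
Denominator = 1×137 + 0.026×13.7 + 0.56×114 = 201.2
Vm = 26.8 · ln(0.12012) = 26.8 × (-2.1193) = -56.80 mV

-56.8 mV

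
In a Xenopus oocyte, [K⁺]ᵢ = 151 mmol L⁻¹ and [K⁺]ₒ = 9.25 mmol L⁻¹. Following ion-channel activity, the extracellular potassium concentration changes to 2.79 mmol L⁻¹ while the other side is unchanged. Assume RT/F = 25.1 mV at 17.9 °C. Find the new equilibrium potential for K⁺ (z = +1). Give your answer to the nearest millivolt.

After the shift: [K⁺]_out = 2.79, [K⁺]_in = 151 mmol L⁻¹.
E_new = (25.1/1)·ln(2.79/151) = 25.10 · (-3.9912) = -100.18 mV

-100 mV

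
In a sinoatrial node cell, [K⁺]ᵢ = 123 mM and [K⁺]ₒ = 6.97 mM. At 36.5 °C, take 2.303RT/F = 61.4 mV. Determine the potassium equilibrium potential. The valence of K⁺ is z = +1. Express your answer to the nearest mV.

E = (61.4/z) · log₁₀([K⁺]_out/[K⁺]_in) with z = +1.
= (61.4/1) · log₁₀(6.97/123) = 61.40 · log₁₀(0.05667)
= 61.40 · (-1.2467) = -76.55 mV

-77 mV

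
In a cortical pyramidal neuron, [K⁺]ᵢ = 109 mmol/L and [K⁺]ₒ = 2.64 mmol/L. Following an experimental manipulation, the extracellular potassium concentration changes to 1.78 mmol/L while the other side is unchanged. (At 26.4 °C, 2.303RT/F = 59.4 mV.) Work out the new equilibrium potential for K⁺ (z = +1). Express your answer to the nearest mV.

After the shift: [K⁺]_out = 1.78, [K⁺]_in = 109 mmol/L.
E_new = (59.4/1)·log₁₀(1.78/109) = 59.40 · (-1.7870) = -106.15 mV

-106 mV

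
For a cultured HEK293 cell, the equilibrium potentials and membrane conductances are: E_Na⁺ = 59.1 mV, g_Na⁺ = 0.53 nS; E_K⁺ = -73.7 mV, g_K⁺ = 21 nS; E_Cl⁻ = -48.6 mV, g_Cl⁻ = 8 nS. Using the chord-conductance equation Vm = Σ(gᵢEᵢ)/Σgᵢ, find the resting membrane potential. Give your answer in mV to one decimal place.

-64.5 mV

Σ gᵢEᵢ = 0.53·(59.1) + 21·(-73.7) + 8·(-48.6) = -1905.18
Σ gᵢ = 0.53 + 21 + 8 = 29.53
Vm = -1905.18 / 29.53 = -64.52 mV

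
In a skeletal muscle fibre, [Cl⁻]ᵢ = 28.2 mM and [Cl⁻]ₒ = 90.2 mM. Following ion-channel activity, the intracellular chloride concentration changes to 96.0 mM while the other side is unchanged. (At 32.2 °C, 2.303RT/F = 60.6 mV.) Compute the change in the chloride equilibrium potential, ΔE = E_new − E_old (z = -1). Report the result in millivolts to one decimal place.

E_old = (60.6/-1)·log₁₀(90.2/28.2) = -30.60 mV
E_new = (60.6/-1)·log₁₀(90.2/96.0) = 1.64 mV
ΔE = 1.64 − (-30.60) = 32.24 mV

32.2 mV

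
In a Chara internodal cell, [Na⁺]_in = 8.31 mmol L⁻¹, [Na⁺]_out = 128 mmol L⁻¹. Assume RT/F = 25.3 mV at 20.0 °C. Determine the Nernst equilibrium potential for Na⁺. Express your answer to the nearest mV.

69 mV

E = (25.3/z) · ln([Na⁺]_out/[Na⁺]_in) with z = +1.
= (25.3/1) · ln(128/8.31) = 25.30 · ln(15.4)
= 25.30 · (2.7346) = 69.18 mV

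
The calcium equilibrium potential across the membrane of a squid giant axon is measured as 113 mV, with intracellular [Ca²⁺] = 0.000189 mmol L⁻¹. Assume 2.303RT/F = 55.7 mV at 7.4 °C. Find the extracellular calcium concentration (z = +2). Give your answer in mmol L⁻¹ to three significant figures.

Nernst: E = (55.7/2) · log₁₀([out]/[in]), so log₁₀([out]/[in]) = 113.0 × 2 / 55.7 = 4.0575.
[out]/[in] = 10^(4.0575) = 1.141e+04.
[out] = 1.141e+04 × 0.000189 = 2.157 mmol L⁻¹.

2.16 mmol L⁻¹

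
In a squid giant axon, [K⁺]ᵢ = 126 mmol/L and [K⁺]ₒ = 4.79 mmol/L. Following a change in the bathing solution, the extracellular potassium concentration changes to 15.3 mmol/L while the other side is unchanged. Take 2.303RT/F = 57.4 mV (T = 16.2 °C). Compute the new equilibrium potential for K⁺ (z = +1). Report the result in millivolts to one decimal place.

-52.6 mV

After the shift: [K⁺]_out = 15.3, [K⁺]_in = 126 mmol/L.
E_new = (57.4/1)·log₁₀(15.3/126) = 57.40 · (-0.9157) = -52.56 mV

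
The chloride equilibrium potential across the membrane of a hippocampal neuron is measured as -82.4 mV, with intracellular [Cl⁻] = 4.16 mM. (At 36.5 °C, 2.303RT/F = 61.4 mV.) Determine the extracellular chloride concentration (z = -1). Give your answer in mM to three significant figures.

91.4 mM

Nernst: E = (61.4/-1) · log₁₀([out]/[in]), so log₁₀([out]/[in]) = -82.4 × -1 / 61.4 = 1.3420.
[out]/[in] = 10^(1.3420) = 21.98.
[out] = 21.98 × 4.16 = 91.44 mM.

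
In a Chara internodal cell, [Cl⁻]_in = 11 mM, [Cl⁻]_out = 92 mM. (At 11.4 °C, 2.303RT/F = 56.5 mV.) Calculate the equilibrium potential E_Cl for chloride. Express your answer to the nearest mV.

-52 mV

E = (56.5/z) · log₁₀([Cl⁻]_out/[Cl⁻]_in) with z = -1.
For an anion, dividing by z = -1 reverses the sign.
= (56.5/-1) · log₁₀(92/11) = -56.50 · log₁₀(8.364)
= -56.50 · (0.9224) = -52.12 mV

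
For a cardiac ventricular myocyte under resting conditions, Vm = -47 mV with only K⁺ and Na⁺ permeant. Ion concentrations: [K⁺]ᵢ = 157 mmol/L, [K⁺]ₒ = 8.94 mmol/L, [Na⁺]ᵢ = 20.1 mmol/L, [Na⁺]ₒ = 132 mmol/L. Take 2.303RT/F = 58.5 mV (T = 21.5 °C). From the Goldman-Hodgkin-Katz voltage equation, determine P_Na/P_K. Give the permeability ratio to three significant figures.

0.122

Let α = P_Na/P_K. GHK: Vm = 58.5·log₁₀[(Kₒ + α·Naₒ)/(Kᵢ + α·Naᵢ)].
10^(Vm/58.5) = 10^(-47.0/58.5) = 0.15725
So 0.15725·(Kᵢ + α·Naᵢ) = Kₒ + α·Naₒ → α = (0.15725·157.0 − 8.94) / (132.0 − 0.15725·20.1)
α = (24.69 − 8.94) / (132.0 − 3.161) = 15.75/128.8 = 0.1222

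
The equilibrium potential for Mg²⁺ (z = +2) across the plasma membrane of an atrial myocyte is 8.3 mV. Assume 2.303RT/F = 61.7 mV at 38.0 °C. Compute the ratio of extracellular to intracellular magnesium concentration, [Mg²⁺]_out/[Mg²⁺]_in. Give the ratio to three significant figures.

log₁₀([out]/[in]) = E·z/(61.7) = 8.3 × 2 / 61.7 = 0.2690
[out]/[in] = 10^(0.2690) = 1.858

1.86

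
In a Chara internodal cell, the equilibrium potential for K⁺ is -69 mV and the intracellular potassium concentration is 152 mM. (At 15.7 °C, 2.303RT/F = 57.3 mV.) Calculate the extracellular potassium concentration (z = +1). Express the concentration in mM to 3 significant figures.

9.50 mM

Nernst: E = (57.3/1) · log₁₀([out]/[in]), so log₁₀([out]/[in]) = -69.0 × 1 / 57.3 = -1.2042.
[out]/[in] = 10^(-1.2042) = 0.06249.
[out] = 0.06249 × 152 = 9.499 mM.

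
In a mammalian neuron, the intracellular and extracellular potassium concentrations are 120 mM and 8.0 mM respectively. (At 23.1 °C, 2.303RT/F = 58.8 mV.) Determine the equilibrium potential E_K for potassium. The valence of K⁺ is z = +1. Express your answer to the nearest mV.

E = (58.8/z) · log₁₀([K⁺]_out/[K⁺]_in) with z = +1.
= (58.8/1) · log₁₀(8.0/120) = 58.80 · log₁₀(0.06667)
= 58.80 · (-1.1761) = -69.15 mV

-69 mV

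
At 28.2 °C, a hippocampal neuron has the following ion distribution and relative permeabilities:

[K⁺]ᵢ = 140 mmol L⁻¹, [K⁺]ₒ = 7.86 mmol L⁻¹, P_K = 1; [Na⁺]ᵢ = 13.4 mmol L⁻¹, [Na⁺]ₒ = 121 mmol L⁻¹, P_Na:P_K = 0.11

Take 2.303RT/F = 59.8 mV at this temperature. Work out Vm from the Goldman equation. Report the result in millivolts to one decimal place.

Vm = 59.8 · log₁₀[(Σ P·[cation]ₒ + Σ P·[anion]ᵢ) / (Σ P·[cation]ᵢ + Σ P·[anion]ₒ)]
Numerator = 1×7.86 + 0.11×121 = 21.17
Denominator = 1×140 + 0.11×13.4 = 141.5
Vm = 59.8 · log₁₀(0.14964) = 59.8 × (-0.8250) = -49.33 mV

-49.3 mV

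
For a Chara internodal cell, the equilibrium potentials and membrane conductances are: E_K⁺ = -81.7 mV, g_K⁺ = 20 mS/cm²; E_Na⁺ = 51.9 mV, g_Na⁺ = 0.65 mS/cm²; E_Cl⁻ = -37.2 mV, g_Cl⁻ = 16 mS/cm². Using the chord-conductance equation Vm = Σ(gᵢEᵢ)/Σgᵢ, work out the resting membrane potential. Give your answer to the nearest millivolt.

-60 mV

Σ gᵢEᵢ = 20·(-81.7) + 0.65·(51.9) + 16·(-37.2) = -2195.47
Σ gᵢ = 20 + 0.65 + 16 = 36.65
Vm = -2195.47 / 36.65 = -59.90 mV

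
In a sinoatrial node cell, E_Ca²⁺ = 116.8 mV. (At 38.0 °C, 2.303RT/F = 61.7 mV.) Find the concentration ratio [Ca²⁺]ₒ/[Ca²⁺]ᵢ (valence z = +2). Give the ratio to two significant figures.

6100

log₁₀([out]/[in]) = E·z/(61.7) = 116.8 × 2 / 61.7 = 3.7861
[out]/[in] = 10^(3.7861) = 6110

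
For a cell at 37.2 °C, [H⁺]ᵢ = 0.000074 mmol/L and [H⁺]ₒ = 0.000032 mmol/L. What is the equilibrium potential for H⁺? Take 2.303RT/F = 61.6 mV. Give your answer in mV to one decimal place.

-22.4 mV

E = (61.6/z) · log₁₀([H⁺]_out/[H⁺]_in) with z = +1.
= (61.6/1) · log₁₀(0.000032/0.000074) = 61.60 · log₁₀(0.4324)
= 61.60 · (-0.3641) = -22.43 mV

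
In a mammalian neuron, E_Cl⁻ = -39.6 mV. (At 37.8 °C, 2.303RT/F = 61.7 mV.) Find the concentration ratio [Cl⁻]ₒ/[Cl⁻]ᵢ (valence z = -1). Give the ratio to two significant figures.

4.4

log₁₀([out]/[in]) = E·z/(61.7) = -39.6 × -1 / 61.7 = 0.6418
[out]/[in] = 10^(0.6418) = 4.383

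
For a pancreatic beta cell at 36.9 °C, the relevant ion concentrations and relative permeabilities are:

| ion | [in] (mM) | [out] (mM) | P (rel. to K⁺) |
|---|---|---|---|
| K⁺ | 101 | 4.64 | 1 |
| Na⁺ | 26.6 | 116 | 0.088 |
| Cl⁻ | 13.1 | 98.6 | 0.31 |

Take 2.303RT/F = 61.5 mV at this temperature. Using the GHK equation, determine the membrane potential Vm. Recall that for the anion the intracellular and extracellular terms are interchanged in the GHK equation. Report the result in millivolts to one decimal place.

Vm = 61.5 · log₁₀[(Σ P·[cation]ₒ + Σ P·[anion]ᵢ) / (Σ P·[cation]ᵢ + Σ P·[anion]ₒ)]
Numerator = 1×4.64 + 0.088×116 + 0.31×13.1 = 18.91
Denominator = 1×101 + 0.088×26.6 + 0.31×98.6 = 133.9
Vm = 61.5 · log₁₀(0.14121) = 61.5 × (-0.8501) = -52.28 mV

-52.3 mV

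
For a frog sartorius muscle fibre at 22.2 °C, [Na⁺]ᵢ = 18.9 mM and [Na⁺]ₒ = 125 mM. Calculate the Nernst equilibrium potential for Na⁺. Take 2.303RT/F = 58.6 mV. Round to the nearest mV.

E = (58.6/z) · log₁₀([Na⁺]_out/[Na⁺]_in) with z = +1.
= (58.6/1) · log₁₀(125/18.9) = 58.60 · log₁₀(6.614)
= 58.60 · (0.8204) = 48.08 mV

48 mV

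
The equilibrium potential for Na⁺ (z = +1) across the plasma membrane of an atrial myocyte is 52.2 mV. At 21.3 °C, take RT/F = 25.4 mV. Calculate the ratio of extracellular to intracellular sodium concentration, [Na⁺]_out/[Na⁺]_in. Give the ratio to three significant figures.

ln([out]/[in]) = E·z/(25.4) = 52.2 × 1 / 25.4 = 2.0551
[out]/[in] = e^(2.0551) = 7.808

7.81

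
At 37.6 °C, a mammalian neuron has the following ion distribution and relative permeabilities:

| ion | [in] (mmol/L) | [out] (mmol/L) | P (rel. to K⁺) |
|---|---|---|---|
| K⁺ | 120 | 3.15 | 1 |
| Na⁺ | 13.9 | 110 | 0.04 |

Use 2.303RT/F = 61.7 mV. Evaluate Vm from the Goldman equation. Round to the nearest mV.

-74 mV

Vm = 61.7 · log₁₀[(Σ P·[cation]ₒ + Σ P·[anion]ᵢ) / (Σ P·[cation]ᵢ + Σ P·[anion]ₒ)]
Numerator = 1×3.15 + 0.04×110 = 7.55
Denominator = 1×120 + 0.04×13.9 = 120.6
Vm = 61.7 · log₁₀(0.062626) = 61.7 × (-1.2032) = -74.24 mV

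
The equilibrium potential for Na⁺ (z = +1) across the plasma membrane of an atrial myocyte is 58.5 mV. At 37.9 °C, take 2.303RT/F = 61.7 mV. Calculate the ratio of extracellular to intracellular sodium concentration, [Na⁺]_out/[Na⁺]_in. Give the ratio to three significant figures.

log₁₀([out]/[in]) = E·z/(61.7) = 58.5 × 1 / 61.7 = 0.9481
[out]/[in] = 10^(0.9481) = 8.874

8.87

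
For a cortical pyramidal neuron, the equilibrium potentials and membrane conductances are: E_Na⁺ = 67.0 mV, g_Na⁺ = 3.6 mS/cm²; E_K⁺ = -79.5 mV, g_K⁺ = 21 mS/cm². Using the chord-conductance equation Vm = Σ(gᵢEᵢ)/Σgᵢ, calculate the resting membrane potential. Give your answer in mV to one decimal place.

Σ gᵢEᵢ = 3.6·(67.0) + 21·(-79.5) = -1428.30
Σ gᵢ = 3.6 + 21 = 24.6
Vm = -1428.30 / 24.6 = -58.06 mV

-58.1 mV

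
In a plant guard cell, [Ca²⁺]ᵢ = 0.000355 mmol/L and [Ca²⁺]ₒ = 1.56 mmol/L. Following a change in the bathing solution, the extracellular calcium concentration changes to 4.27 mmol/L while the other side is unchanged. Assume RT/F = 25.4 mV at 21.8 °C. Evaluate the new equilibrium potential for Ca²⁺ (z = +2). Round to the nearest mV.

119 mV

After the shift: [Ca²⁺]_out = 4.27, [Ca²⁺]_in = 0.000355 mmol/L.
E_new = (25.4/2)·ln(4.27/0.000355) = 12.70 · (9.3950) = 119.32 mV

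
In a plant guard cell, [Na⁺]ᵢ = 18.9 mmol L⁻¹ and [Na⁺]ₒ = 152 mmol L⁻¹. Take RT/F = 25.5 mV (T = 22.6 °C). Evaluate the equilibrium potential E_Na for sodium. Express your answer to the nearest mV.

E = (25.5/z) · ln([Na⁺]_out/[Na⁺]_in) with z = +1.
= (25.5/1) · ln(152/18.9) = 25.50 · ln(8.042)
= 25.50 · (2.0847) = 53.16 mV

53 mV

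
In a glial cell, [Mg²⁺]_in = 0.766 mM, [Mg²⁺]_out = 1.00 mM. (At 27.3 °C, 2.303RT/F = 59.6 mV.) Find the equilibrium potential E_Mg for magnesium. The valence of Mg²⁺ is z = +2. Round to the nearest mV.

E = (59.6/z) · log₁₀([Mg²⁺]_out/[Mg²⁺]_in) with z = +2.
= (59.6/2) · log₁₀(1.00/0.766) = 29.80 · log₁₀(1.305)
= 29.80 · (0.1158) = 3.45 mV

3 mV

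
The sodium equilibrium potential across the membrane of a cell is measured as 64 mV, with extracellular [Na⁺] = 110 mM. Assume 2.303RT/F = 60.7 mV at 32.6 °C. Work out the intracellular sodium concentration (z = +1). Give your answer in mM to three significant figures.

9.71 mM

Nernst: E = (60.7/1) · log₁₀([out]/[in]), so log₁₀([out]/[in]) = 64.0 × 1 / 60.7 = 1.0544.
[out]/[in] = 10^(1.0544) = 11.33.
[in] = 110 / 11.33 = 9.706 mM.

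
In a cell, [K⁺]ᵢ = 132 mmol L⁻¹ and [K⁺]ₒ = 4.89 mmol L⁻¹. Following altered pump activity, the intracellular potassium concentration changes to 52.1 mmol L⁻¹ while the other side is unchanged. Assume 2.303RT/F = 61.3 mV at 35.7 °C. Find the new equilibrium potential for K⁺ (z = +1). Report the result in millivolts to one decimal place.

-63.0 mV

After the shift: [K⁺]_out = 4.89, [K⁺]_in = 52.1 mmol L⁻¹.
E_new = (61.3/1)·log₁₀(4.89/52.1) = 61.30 · (-1.0275) = -62.99 mV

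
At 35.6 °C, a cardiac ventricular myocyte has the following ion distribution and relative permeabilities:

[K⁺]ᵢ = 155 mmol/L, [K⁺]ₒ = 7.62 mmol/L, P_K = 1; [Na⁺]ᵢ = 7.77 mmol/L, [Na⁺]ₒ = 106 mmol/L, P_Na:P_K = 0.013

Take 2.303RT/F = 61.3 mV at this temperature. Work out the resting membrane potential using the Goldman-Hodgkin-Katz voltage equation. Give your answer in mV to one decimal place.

-75.8 mV

Vm = 61.3 · log₁₀[(Σ P·[cation]ₒ + Σ P·[anion]ᵢ) / (Σ P·[cation]ᵢ + Σ P·[anion]ₒ)]
Numerator = 1×7.62 + 0.013×106 = 8.998
Denominator = 1×155 + 0.013×7.77 = 155.1
Vm = 61.3 · log₁₀(0.058014) = 61.3 × (-1.2365) = -75.80 mV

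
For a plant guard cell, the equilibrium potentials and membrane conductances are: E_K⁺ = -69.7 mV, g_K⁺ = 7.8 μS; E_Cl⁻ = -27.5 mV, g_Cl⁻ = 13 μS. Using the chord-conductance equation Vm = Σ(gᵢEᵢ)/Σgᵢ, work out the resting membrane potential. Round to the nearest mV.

-43 mV

Σ gᵢEᵢ = 7.8·(-69.7) + 13·(-27.5) = -901.16
Σ gᵢ = 7.8 + 13 = 20.8
Vm = -901.16 / 20.8 = -43.32 mV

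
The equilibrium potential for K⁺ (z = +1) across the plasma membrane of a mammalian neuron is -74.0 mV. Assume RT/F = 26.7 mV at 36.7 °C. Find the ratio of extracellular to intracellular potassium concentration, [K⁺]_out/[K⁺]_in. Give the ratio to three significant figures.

0.0626

ln([out]/[in]) = E·z/(26.7) = -74.0 × 1 / 26.7 = -2.7715
[out]/[in] = e^(-2.7715) = 0.06257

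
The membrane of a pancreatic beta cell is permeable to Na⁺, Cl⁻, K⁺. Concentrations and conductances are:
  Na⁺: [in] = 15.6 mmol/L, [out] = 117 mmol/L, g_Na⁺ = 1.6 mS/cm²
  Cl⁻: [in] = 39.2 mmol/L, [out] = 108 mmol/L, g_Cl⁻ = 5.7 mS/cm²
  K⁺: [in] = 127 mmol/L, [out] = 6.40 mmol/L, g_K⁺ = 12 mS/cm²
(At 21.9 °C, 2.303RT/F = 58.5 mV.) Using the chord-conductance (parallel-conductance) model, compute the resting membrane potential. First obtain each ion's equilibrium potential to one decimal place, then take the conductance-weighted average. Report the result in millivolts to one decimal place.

-50.5 mV

E_Na⁺ = (58.5/1)·log₁₀(117/15.6) = 51.2 mV
E_Cl⁻ = (58.5/-1)·log₁₀(108/39.2) = -25.7 mV
E_K⁺ = (58.5/1)·log₁₀(6.40/127) = -75.9 mV
Vm = (Σ gᵢEᵢ)/(Σ gᵢ) = (1.6·51.2 + 5.7·-25.7 + 12·-75.9) / (1.6 + 5.7 + 12)
= -975.37 / 19.3 = -50.54 mV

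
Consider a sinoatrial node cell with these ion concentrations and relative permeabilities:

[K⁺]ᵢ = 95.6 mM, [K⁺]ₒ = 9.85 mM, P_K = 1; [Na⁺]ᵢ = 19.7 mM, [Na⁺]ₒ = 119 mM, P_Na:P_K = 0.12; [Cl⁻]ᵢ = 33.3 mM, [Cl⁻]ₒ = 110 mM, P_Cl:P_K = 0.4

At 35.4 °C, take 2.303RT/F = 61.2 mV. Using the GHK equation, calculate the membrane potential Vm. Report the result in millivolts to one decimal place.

-35.4 mV

Vm = 61.2 · log₁₀[(Σ P·[cation]ₒ + Σ P·[anion]ᵢ) / (Σ P·[cation]ᵢ + Σ P·[anion]ₒ)]
Numerator = 1×9.85 + 0.12×119 + 0.4×33.3 = 37.45
Denominator = 1×95.6 + 0.12×19.7 + 0.4×110 = 142
Vm = 61.2 · log₁₀(0.2638) = 61.2 × (-0.5787) = -35.42 mV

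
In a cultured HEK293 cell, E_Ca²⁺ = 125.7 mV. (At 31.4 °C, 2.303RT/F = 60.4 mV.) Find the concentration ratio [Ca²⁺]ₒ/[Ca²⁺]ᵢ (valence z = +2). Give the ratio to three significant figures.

log₁₀([out]/[in]) = E·z/(60.4) = 125.7 × 2 / 60.4 = 4.1623
[out]/[in] = 10^(4.1623) = 1.453e+04

14500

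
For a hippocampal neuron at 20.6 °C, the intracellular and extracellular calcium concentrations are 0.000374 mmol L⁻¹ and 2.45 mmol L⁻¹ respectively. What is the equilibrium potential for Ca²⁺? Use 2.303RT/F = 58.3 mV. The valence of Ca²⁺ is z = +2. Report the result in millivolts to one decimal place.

111.2 mV

E = (58.3/z) · log₁₀([Ca²⁺]_out/[Ca²⁺]_in) with z = +2.
= (58.3/2) · log₁₀(2.45/0.000374) = 29.15 · log₁₀(6551)
= 29.15 · (3.8163) = 111.24 mV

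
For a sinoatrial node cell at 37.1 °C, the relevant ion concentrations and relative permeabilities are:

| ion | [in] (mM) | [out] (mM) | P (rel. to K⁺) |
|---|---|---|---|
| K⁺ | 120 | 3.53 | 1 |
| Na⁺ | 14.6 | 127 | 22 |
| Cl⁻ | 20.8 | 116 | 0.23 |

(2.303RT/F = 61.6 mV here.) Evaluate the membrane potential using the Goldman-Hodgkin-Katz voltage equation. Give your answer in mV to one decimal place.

47.9 mV

Vm = 61.6 · log₁₀[(Σ P·[cation]ₒ + Σ P·[anion]ᵢ) / (Σ P·[cation]ᵢ + Σ P·[anion]ₒ)]
Numerator = 1×3.53 + 22×127 + 0.23×20.8 = 2802
Denominator = 1×120 + 22×14.6 + 0.23×116 = 467.9
Vm = 61.6 · log₁₀(5.9894) = 61.6 × (0.7774) = 47.89 mV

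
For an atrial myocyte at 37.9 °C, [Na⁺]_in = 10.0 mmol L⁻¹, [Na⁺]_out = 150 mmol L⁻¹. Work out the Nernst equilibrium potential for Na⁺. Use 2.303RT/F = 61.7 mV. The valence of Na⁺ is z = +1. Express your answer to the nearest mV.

73 mV

E = (61.7/z) · log₁₀([Na⁺]_out/[Na⁺]_in) with z = +1.
= (61.7/1) · log₁₀(150/10.0) = 61.70 · log₁₀(15)
= 61.70 · (1.1761) = 72.56 mV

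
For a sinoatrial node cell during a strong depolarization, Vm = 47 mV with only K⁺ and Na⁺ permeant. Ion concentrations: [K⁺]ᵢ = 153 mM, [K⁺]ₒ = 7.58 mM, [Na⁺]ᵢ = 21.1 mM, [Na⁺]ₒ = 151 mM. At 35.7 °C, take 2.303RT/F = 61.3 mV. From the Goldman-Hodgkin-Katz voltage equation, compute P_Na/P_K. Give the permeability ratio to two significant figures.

Let α = P_Na/P_K. GHK: Vm = 61.3·log₁₀[(Kₒ + α·Naₒ)/(Kᵢ + α·Naᵢ)].
10^(Vm/61.3) = 10^(47.0/61.3) = 5.8441
So 5.8441·(Kᵢ + α·Naᵢ) = Kₒ + α·Naₒ → α = (5.8441·153.0 − 7.58) / (151.0 − 5.8441·21.1)
α = (894.2 − 7.58) / (151.0 − 123.3) = 886.6/27.69 = 32.02

32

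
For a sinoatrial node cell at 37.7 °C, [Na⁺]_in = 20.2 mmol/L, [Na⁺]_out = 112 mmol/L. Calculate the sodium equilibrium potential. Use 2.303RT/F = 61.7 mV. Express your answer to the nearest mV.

E = (61.7/z) · log₁₀([Na⁺]_out/[Na⁺]_in) with z = +1.
= (61.7/1) · log₁₀(112/20.2) = 61.70 · log₁₀(5.545)
= 61.70 · (0.7439) = 45.90 mV

46 mV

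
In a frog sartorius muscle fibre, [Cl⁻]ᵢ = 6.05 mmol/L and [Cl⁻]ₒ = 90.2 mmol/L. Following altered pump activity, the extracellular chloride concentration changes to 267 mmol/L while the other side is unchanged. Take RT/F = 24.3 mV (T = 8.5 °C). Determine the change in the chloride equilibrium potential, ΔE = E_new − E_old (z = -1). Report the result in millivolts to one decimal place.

-26.4 mV

E_old = (24.3/-1)·ln(90.2/6.05) = -65.66 mV
E_new = (24.3/-1)·ln(267/6.05) = -92.03 mV
ΔE = -92.03 − (-65.66) = -26.37 mV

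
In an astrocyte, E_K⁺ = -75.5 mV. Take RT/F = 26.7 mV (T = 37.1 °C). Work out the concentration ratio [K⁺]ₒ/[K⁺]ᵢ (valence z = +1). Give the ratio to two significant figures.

ln([out]/[in]) = E·z/(26.7) = -75.5 × 1 / 26.7 = -2.8277
[out]/[in] = e^(-2.8277) = 0.05915

0.059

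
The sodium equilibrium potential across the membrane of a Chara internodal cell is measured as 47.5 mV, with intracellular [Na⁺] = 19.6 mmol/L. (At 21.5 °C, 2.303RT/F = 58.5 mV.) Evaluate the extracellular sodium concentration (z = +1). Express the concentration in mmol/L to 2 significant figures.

130 mmol/L

Nernst: E = (58.5/1) · log₁₀([out]/[in]), so log₁₀([out]/[in]) = 47.5 × 1 / 58.5 = 0.8120.
[out]/[in] = 10^(0.8120) = 6.486.
[out] = 6.486 × 19.6 = 127.1 mmol/L.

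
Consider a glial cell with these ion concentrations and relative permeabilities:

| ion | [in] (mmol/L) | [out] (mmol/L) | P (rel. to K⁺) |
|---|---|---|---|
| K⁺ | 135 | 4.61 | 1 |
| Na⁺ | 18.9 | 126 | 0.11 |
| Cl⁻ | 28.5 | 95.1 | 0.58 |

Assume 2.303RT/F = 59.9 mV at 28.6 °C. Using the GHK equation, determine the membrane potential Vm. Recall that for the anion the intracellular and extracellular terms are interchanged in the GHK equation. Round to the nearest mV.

-44 mV

Vm = 59.9 · log₁₀[(Σ P·[cation]ₒ + Σ P·[anion]ᵢ) / (Σ P·[cation]ᵢ + Σ P·[anion]ₒ)]
Numerator = 1×4.61 + 0.11×126 + 0.58×28.5 = 35
Denominator = 1×135 + 0.11×18.9 + 0.58×95.1 = 192.2
Vm = 59.9 · log₁₀(0.18207) = 59.9 × (-0.7398) = -44.31 mV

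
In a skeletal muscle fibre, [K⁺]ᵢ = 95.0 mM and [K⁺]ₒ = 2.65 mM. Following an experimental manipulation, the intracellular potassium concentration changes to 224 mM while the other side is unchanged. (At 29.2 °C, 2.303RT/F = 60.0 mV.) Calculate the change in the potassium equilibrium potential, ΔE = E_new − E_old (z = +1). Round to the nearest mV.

-22 mV

E_old = (60.0/1)·log₁₀(2.65/95.0) = -93.27 mV
E_new = (60.0/1)·log₁₀(2.65/224) = -115.62 mV
ΔE = -115.62 − (-93.27) = -22.35 mV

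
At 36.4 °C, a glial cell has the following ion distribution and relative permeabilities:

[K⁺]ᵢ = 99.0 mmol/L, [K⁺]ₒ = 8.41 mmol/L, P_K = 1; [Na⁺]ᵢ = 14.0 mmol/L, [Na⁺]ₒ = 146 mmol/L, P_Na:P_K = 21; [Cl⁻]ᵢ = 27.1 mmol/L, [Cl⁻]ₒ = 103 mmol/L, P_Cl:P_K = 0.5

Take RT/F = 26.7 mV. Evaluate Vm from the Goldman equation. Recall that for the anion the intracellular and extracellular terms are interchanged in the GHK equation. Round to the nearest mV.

Vm = 26.7 · ln[(Σ P·[cation]ₒ + Σ P·[anion]ᵢ) / (Σ P·[cation]ᵢ + Σ P·[anion]ₒ)]
Numerator = 1×8.41 + 21×146 + 0.5×27.1 = 3088
Denominator = 1×99.0 + 21×14.0 + 0.5×103 = 444.5
Vm = 26.7 · ln(6.947) = 26.7 × (1.9383) = 51.75 mV

52 mV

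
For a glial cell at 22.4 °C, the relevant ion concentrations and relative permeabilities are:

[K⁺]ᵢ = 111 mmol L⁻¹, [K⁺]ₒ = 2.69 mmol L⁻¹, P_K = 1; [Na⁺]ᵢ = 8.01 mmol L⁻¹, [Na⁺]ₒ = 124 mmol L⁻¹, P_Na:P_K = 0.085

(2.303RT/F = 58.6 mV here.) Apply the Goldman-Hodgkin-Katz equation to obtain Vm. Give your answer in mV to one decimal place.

Vm = 58.6 · log₁₀[(Σ P·[cation]ₒ + Σ P·[anion]ᵢ) / (Σ P·[cation]ᵢ + Σ P·[anion]ₒ)]
Numerator = 1×2.69 + 0.085×124 = 13.23
Denominator = 1×111 + 0.085×8.01 = 111.7
Vm = 58.6 · log₁₀(0.11846) = 58.6 × (-0.9264) = -54.29 mV

-54.3 mV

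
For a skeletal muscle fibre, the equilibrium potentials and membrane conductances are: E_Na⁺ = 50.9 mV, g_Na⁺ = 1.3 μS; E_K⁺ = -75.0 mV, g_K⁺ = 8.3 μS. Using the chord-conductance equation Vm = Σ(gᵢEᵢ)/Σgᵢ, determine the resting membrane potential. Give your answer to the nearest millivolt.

-58 mV

Σ gᵢEᵢ = 1.3·(50.9) + 8.3·(-75.0) = -556.33
Σ gᵢ = 1.3 + 8.3 = 9.6
Vm = -556.33 / 9.6 = -57.95 mV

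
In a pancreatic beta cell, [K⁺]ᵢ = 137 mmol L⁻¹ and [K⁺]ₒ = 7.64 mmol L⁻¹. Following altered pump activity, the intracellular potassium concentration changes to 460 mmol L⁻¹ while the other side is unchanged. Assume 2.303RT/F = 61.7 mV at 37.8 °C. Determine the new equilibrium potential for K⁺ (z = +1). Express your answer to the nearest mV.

After the shift: [K⁺]_out = 7.64, [K⁺]_in = 460 mmol L⁻¹.
E_new = (61.7/1)·log₁₀(7.64/460) = 61.70 · (-1.7797) = -109.81 mV

-110 mV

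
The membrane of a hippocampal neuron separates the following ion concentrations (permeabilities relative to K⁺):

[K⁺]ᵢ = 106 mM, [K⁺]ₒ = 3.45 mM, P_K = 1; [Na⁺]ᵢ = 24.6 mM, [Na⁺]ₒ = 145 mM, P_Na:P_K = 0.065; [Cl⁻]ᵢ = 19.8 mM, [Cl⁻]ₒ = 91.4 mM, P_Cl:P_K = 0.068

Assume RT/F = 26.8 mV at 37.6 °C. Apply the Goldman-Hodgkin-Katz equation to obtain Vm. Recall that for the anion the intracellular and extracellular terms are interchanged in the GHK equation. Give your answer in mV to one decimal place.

Vm = 26.8 · ln[(Σ P·[cation]ₒ + Σ P·[anion]ᵢ) / (Σ P·[cation]ᵢ + Σ P·[anion]ₒ)]
Numerator = 1×3.45 + 0.065×145 + 0.068×19.8 = 14.22
Denominator = 1×106 + 0.065×24.6 + 0.068×91.4 = 113.8
Vm = 26.8 · ln(0.12495) = 26.8 × (-2.0798) = -55.74 mV

-55.7 mV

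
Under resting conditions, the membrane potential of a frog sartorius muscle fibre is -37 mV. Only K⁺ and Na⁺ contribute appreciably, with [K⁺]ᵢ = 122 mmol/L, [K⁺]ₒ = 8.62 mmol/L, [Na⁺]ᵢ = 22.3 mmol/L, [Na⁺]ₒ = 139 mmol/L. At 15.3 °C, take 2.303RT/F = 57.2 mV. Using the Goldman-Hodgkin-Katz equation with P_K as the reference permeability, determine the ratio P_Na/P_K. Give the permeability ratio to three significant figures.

0.141

Let α = P_Na/P_K. GHK: Vm = 57.2·log₁₀[(Kₒ + α·Naₒ)/(Kᵢ + α·Naᵢ)].
10^(Vm/57.2) = 10^(-37.0/57.2) = 0.2255
So 0.2255·(Kᵢ + α·Naᵢ) = Kₒ + α·Naₒ → α = (0.2255·122.0 − 8.62) / (139.0 − 0.2255·22.3)
α = (27.51 − 8.62) / (139.0 − 5.029) = 18.89/134 = 0.141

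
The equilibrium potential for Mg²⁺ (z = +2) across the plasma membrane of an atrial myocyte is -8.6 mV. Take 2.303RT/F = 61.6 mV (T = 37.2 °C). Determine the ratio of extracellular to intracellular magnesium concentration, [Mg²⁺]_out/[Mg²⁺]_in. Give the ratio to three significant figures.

0.526

log₁₀([out]/[in]) = E·z/(61.6) = -8.6 × 2 / 61.6 = -0.2792
[out]/[in] = 10^(-0.2792) = 0.5257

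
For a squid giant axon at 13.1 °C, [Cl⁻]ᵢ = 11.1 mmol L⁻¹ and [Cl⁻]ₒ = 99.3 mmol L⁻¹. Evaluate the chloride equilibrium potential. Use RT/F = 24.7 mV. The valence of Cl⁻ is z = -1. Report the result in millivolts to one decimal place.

-54.1 mV

E = (24.7/z) · ln([Cl⁻]_out/[Cl⁻]_in) with z = -1.
For an anion, dividing by z = -1 reverses the sign.
= (24.7/-1) · ln(99.3/11.1) = -24.70 · ln(8.946)
= -24.70 · (2.1912) = -54.12 mV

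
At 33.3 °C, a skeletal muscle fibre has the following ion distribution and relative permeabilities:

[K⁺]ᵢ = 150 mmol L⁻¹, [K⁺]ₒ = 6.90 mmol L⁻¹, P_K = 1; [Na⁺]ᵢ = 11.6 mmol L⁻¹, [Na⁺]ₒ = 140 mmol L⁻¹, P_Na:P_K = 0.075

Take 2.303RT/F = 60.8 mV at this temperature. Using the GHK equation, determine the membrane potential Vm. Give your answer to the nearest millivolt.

-57 mV

Vm = 60.8 · log₁₀[(Σ P·[cation]ₒ + Σ P·[anion]ᵢ) / (Σ P·[cation]ᵢ + Σ P·[anion]ₒ)]
Numerator = 1×6.90 + 0.075×140 = 17.4
Denominator = 1×150 + 0.075×11.6 = 150.9
Vm = 60.8 · log₁₀(0.11533) = 60.8 × (-0.9381) = -57.03 mV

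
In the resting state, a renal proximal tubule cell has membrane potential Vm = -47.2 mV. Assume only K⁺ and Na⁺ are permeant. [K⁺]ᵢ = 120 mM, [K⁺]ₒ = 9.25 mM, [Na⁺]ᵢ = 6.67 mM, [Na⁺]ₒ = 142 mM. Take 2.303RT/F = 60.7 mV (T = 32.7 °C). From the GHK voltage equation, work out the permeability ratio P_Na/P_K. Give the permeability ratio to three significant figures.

Let α = P_Na/P_K. GHK: Vm = 60.7·log₁₀[(Kₒ + α·Naₒ)/(Kᵢ + α·Naᵢ)].
10^(Vm/60.7) = 10^(-47.2/60.7) = 0.16688
So 0.16688·(Kᵢ + α·Naᵢ) = Kₒ + α·Naₒ → α = (0.16688·120.0 − 9.25) / (142.0 − 0.16688·6.67)
α = (20.03 − 9.25) / (142.0 − 1.113) = 10.78/140.9 = 0.07648

0.0765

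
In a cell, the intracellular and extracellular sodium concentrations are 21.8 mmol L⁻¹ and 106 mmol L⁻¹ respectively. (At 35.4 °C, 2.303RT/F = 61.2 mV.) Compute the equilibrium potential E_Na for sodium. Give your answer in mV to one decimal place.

E = (61.2/z) · log₁₀([Na⁺]_out/[Na⁺]_in) with z = +1.
= (61.2/1) · log₁₀(106/21.8) = 61.20 · log₁₀(4.862)
= 61.20 · (0.6868) = 42.04 mV

42.0 mV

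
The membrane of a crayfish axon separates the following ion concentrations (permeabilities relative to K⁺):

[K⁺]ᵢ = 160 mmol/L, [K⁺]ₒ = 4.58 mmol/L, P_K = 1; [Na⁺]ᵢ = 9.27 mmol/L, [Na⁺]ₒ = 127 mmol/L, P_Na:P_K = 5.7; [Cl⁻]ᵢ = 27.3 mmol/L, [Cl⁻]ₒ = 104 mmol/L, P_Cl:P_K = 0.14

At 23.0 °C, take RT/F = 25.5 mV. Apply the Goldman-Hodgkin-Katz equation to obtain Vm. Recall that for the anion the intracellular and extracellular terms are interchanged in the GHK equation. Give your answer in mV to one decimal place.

Vm = 25.5 · ln[(Σ P·[cation]ₒ + Σ P·[anion]ᵢ) / (Σ P·[cation]ᵢ + Σ P·[anion]ₒ)]
Numerator = 1×4.58 + 5.7×127 + 0.14×27.3 = 732.3
Denominator = 1×160 + 5.7×9.27 + 0.14×104 = 227.4
Vm = 25.5 · ln(3.2203) = 25.5 × (1.1695) = 29.82 mV

29.8 mV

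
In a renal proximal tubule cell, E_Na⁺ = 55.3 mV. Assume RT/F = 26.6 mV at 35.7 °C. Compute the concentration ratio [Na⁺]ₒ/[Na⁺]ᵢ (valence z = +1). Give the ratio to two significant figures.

ln([out]/[in]) = E·z/(26.6) = 55.3 × 1 / 26.6 = 2.0789
[out]/[in] = e^(2.0789) = 7.996

8.0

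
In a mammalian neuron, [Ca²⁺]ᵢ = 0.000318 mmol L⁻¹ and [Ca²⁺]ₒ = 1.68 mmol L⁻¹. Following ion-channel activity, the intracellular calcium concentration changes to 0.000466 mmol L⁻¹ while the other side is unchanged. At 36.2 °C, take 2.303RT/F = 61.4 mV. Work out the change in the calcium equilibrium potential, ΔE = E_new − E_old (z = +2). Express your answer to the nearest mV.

-5 mV

E_old = (61.4/2)·log₁₀(1.68/0.000318) = 114.29 mV
E_new = (61.4/2)·log₁₀(1.68/0.000466) = 109.20 mV
ΔE = 109.20 − (114.29) = -5.09 mV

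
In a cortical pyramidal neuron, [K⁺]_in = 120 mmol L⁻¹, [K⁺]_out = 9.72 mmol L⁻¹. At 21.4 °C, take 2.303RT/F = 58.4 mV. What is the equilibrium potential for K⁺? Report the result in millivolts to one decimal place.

-63.7 mV

E = (58.4/z) · log₁₀([K⁺]_out/[K⁺]_in) with z = +1.
= (58.4/1) · log₁₀(9.72/120) = 58.40 · log₁₀(0.081)
= 58.40 · (-1.0915) = -63.74 mV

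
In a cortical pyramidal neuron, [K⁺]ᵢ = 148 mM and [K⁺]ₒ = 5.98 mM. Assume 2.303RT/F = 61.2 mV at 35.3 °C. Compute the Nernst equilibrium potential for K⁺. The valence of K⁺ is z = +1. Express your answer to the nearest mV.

E = (61.2/z) · log₁₀([K⁺]_out/[K⁺]_in) with z = +1.
= (61.2/1) · log₁₀(5.98/148) = 61.20 · log₁₀(0.04041)
= 61.20 · (-1.3936) = -85.29 mV

-85 mV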